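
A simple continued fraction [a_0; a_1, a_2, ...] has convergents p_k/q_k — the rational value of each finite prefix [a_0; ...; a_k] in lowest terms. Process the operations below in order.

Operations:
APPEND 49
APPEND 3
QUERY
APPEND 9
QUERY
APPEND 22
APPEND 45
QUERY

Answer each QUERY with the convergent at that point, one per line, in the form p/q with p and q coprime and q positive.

148/3
1381/28
1375231/27883

APPEND 49: p_0 = 49·1 + 0 = 49, q_0 = 49·0 + 1 = 1 → 49/1
APPEND 3: p_1 = 3·49 + 1 = 148, q_1 = 3·1 + 0 = 3 → 148/3
APPEND 9: p_2 = 9·148 + 49 = 1381, q_2 = 9·3 + 1 = 28 → 1381/28
APPEND 22: p_3 = 22·1381 + 148 = 30530, q_3 = 22·28 + 3 = 619 → 30530/619
APPEND 45: p_4 = 45·30530 + 1381 = 1375231, q_4 = 45·619 + 28 = 27883 → 1375231/27883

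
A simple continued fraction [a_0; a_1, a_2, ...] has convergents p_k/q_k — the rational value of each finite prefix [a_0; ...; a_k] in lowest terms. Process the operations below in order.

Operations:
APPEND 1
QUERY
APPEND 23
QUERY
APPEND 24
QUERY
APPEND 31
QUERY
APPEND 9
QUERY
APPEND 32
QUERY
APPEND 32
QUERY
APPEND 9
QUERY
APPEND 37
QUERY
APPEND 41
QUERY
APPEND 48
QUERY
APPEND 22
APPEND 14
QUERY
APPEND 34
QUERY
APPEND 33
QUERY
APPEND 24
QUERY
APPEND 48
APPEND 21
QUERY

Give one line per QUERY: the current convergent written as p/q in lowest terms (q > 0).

1/1
24/23
577/553
17911/17166
161776/155047
5194743/4978670
166393552/159472487
1502736711/1440231053
55767651859/53448021448
2287976462930/2192809110421
109878637872499/105308285321656
33984530773083211/32570959491937598
1157893664294487082/1109731597812065185
38244475452491156917/36653713687290088703
919025304524082253090/880798860092774194057
928099666249301307663067/889495777821042253666276

APPEND 1: p_0 = 1·1 + 0 = 1, q_0 = 1·0 + 1 = 1 → 1/1
APPEND 23: p_1 = 23·1 + 1 = 24, q_1 = 23·1 + 0 = 23 → 24/23
APPEND 24: p_2 = 24·24 + 1 = 577, q_2 = 24·23 + 1 = 553 → 577/553
APPEND 31: p_3 = 31·577 + 24 = 17911, q_3 = 31·553 + 23 = 17166 → 17911/17166
APPEND 9: p_4 = 9·17911 + 577 = 161776, q_4 = 9·17166 + 553 = 155047 → 161776/155047
APPEND 32: p_5 = 32·161776 + 17911 = 5194743, q_5 = 32·155047 + 17166 = 4978670 → 5194743/4978670
APPEND 32: p_6 = 32·5194743 + 161776 = 166393552, q_6 = 32·4978670 + 155047 = 159472487 → 166393552/159472487
APPEND 9: p_7 = 9·166393552 + 5194743 = 1502736711, q_7 = 9·159472487 + 4978670 = 1440231053 → 1502736711/1440231053
APPEND 37: p_8 = 37·1502736711 + 166393552 = 55767651859, q_8 = 37·1440231053 + 159472487 = 53448021448 → 55767651859/53448021448
APPEND 41: p_9 = 41·55767651859 + 1502736711 = 2287976462930, q_9 = 41·53448021448 + 1440231053 = 2192809110421 → 2287976462930/2192809110421
APPEND 48: p_10 = 48·2287976462930 + 55767651859 = 109878637872499, q_10 = 48·2192809110421 + 53448021448 = 105308285321656 → 109878637872499/105308285321656
APPEND 22: p_11 = 22·109878637872499 + 2287976462930 = 2419618009657908, q_11 = 22·105308285321656 + 2192809110421 = 2318975086186853 → 2419618009657908/2318975086186853
APPEND 14: p_12 = 14·2419618009657908 + 109878637872499 = 33984530773083211, q_12 = 14·2318975086186853 + 105308285321656 = 32570959491937598 → 33984530773083211/32570959491937598
APPEND 34: p_13 = 34·33984530773083211 + 2419618009657908 = 1157893664294487082, q_13 = 34·32570959491937598 + 2318975086186853 = 1109731597812065185 → 1157893664294487082/1109731597812065185
APPEND 33: p_14 = 33·1157893664294487082 + 33984530773083211 = 38244475452491156917, q_14 = 33·1109731597812065185 + 32570959491937598 = 36653713687290088703 → 38244475452491156917/36653713687290088703
APPEND 24: p_15 = 24·38244475452491156917 + 1157893664294487082 = 919025304524082253090, q_15 = 24·36653713687290088703 + 1109731597812065185 = 880798860092774194057 → 919025304524082253090/880798860092774194057
APPEND 48: p_16 = 48·919025304524082253090 + 38244475452491156917 = 44151459092608439305237, q_16 = 48·880798860092774194057 + 36653713687290088703 = 42314998998140451403439 → 44151459092608439305237/42314998998140451403439
APPEND 21: p_17 = 21·44151459092608439305237 + 919025304524082253090 = 928099666249301307663067, q_17 = 21·42314998998140451403439 + 880798860092774194057 = 889495777821042253666276 → 928099666249301307663067/889495777821042253666276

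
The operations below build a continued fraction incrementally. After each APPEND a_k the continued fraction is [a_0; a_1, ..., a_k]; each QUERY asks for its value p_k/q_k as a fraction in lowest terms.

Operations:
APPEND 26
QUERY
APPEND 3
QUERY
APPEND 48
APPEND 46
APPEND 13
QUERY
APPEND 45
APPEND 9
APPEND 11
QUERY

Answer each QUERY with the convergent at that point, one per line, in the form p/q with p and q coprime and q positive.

26/1
79/3
2288009/86894
10338779299/392646134

APPEND 26: p_0 = 26·1 + 0 = 26, q_0 = 26·0 + 1 = 1 → 26/1
APPEND 3: p_1 = 3·26 + 1 = 79, q_1 = 3·1 + 0 = 3 → 79/3
APPEND 48: p_2 = 48·79 + 26 = 3818, q_2 = 48·3 + 1 = 145 → 3818/145
APPEND 46: p_3 = 46·3818 + 79 = 175707, q_3 = 46·145 + 3 = 6673 → 175707/6673
APPEND 13: p_4 = 13·175707 + 3818 = 2288009, q_4 = 13·6673 + 145 = 86894 → 2288009/86894
APPEND 45: p_5 = 45·2288009 + 175707 = 103136112, q_5 = 45·86894 + 6673 = 3916903 → 103136112/3916903
APPEND 9: p_6 = 9·103136112 + 2288009 = 930513017, q_6 = 9·3916903 + 86894 = 35339021 → 930513017/35339021
APPEND 11: p_7 = 11·930513017 + 103136112 = 10338779299, q_7 = 11·35339021 + 3916903 = 392646134 → 10338779299/392646134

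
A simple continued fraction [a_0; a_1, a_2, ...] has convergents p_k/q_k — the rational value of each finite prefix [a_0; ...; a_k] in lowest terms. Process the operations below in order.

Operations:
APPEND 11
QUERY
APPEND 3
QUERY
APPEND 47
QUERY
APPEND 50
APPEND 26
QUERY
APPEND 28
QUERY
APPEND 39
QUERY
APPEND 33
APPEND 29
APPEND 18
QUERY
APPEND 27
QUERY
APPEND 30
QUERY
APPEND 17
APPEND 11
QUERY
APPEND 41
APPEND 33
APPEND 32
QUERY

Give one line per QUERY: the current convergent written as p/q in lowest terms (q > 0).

11/1
34/3
1609/142
2094193/184820
58717888/5182063
2292091825/202285277
39631179915949/3497592949678
1072239384517725/94628949216499
32206812715447699/2842366069444648
6066675423733862387/535405739496975313
263685504026627192800459/23271186014945495068852

APPEND 11: p_0 = 11·1 + 0 = 11, q_0 = 11·0 + 1 = 1 → 11/1
APPEND 3: p_1 = 3·11 + 1 = 34, q_1 = 3·1 + 0 = 3 → 34/3
APPEND 47: p_2 = 47·34 + 11 = 1609, q_2 = 47·3 + 1 = 142 → 1609/142
APPEND 50: p_3 = 50·1609 + 34 = 80484, q_3 = 50·142 + 3 = 7103 → 80484/7103
APPEND 26: p_4 = 26·80484 + 1609 = 2094193, q_4 = 26·7103 + 142 = 184820 → 2094193/184820
APPEND 28: p_5 = 28·2094193 + 80484 = 58717888, q_5 = 28·184820 + 7103 = 5182063 → 58717888/5182063
APPEND 39: p_6 = 39·58717888 + 2094193 = 2292091825, q_6 = 39·5182063 + 184820 = 202285277 → 2292091825/202285277
APPEND 33: p_7 = 33·2292091825 + 58717888 = 75697748113, q_7 = 33·202285277 + 5182063 = 6680596204 → 75697748113/6680596204
APPEND 29: p_8 = 29·75697748113 + 2292091825 = 2197526787102, q_8 = 29·6680596204 + 202285277 = 193939575193 → 2197526787102/193939575193
APPEND 18: p_9 = 18·2197526787102 + 75697748113 = 39631179915949, q_9 = 18·193939575193 + 6680596204 = 3497592949678 → 39631179915949/3497592949678
APPEND 27: p_10 = 27·39631179915949 + 2197526787102 = 1072239384517725, q_10 = 27·3497592949678 + 193939575193 = 94628949216499 → 1072239384517725/94628949216499
APPEND 30: p_11 = 30·1072239384517725 + 39631179915949 = 32206812715447699, q_11 = 30·94628949216499 + 3497592949678 = 2842366069444648 → 32206812715447699/2842366069444648
APPEND 17: p_12 = 17·32206812715447699 + 1072239384517725 = 548588055547128608, q_12 = 17·2842366069444648 + 94628949216499 = 48414852129775515 → 548588055547128608/48414852129775515
APPEND 11: p_13 = 11·548588055547128608 + 32206812715447699 = 6066675423733862387, q_13 = 11·48414852129775515 + 2842366069444648 = 535405739496975313 → 6066675423733862387/535405739496975313
APPEND 41: p_14 = 41·6066675423733862387 + 548588055547128608 = 249282280428635486475, q_14 = 41·535405739496975313 + 48414852129775515 = 22000050171505763348 → 249282280428635486475/22000050171505763348
APPEND 33: p_15 = 33·249282280428635486475 + 6066675423733862387 = 8232381929568704916062, q_15 = 33·22000050171505763348 + 535405739496975313 = 726537061399187165797 → 8232381929568704916062/726537061399187165797
APPEND 32: p_16 = 32·8232381929568704916062 + 249282280428635486475 = 263685504026627192800459, q_16 = 32·726537061399187165797 + 22000050171505763348 = 23271186014945495068852 → 263685504026627192800459/23271186014945495068852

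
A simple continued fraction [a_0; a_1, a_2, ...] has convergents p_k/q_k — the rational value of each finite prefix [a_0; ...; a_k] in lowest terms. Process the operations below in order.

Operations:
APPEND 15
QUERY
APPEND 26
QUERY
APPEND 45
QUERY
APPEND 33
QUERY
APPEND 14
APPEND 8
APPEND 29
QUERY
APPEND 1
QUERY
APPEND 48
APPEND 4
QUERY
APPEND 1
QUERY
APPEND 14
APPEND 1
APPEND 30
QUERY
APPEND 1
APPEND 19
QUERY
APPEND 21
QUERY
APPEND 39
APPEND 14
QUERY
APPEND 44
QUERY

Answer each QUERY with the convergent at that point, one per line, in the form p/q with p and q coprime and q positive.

APPEND 15: p_0 = 15·1 + 0 = 15, q_0 = 15·0 + 1 = 1 → 15/1
APPEND 26: p_1 = 26·15 + 1 = 391, q_1 = 26·1 + 0 = 26 → 391/26
APPEND 45: p_2 = 45·391 + 15 = 17610, q_2 = 45·26 + 1 = 1171 → 17610/1171
APPEND 33: p_3 = 33·17610 + 391 = 581521, q_3 = 33·1171 + 26 = 38669 → 581521/38669
APPEND 14: p_4 = 14·581521 + 17610 = 8158904, q_4 = 14·38669 + 1171 = 542537 → 8158904/542537
APPEND 8: p_5 = 8·8158904 + 581521 = 65852753, q_5 = 8·542537 + 38669 = 4378965 → 65852753/4378965
APPEND 29: p_6 = 29·65852753 + 8158904 = 1917888741, q_6 = 29·4378965 + 542537 = 127532522 → 1917888741/127532522
APPEND 1: p_7 = 1·1917888741 + 65852753 = 1983741494, q_7 = 1·127532522 + 4378965 = 131911487 → 1983741494/131911487
APPEND 48: p_8 = 48·1983741494 + 1917888741 = 97137480453, q_8 = 48·131911487 + 127532522 = 6459283898 → 97137480453/6459283898
APPEND 4: p_9 = 4·97137480453 + 1983741494 = 390533663306, q_9 = 4·6459283898 + 131911487 = 25969047079 → 390533663306/25969047079
APPEND 1: p_10 = 1·390533663306 + 97137480453 = 487671143759, q_10 = 1·25969047079 + 6459283898 = 32428330977 → 487671143759/32428330977
APPEND 14: p_11 = 14·487671143759 + 390533663306 = 7217929675932, q_11 = 14·32428330977 + 25969047079 = 479965680757 → 7217929675932/479965680757
APPEND 1: p_12 = 1·7217929675932 + 487671143759 = 7705600819691, q_12 = 1·479965680757 + 32428330977 = 512394011734 → 7705600819691/512394011734
APPEND 30: p_13 = 30·7705600819691 + 7217929675932 = 238385954266662, q_13 = 30·512394011734 + 479965680757 = 15851786032777 → 238385954266662/15851786032777
APPEND 1: p_14 = 1·238385954266662 + 7705600819691 = 246091555086353, q_14 = 1·15851786032777 + 512394011734 = 16364180044511 → 246091555086353/16364180044511
APPEND 19: p_15 = 19·246091555086353 + 238385954266662 = 4914125500907369, q_15 = 19·16364180044511 + 15851786032777 = 326771206878486 → 4914125500907369/326771206878486
APPEND 21: p_16 = 21·4914125500907369 + 246091555086353 = 103442727074141102, q_16 = 21·326771206878486 + 16364180044511 = 6878559524492717 → 103442727074141102/6878559524492717
APPEND 39: p_17 = 39·103442727074141102 + 4914125500907369 = 4039180481392410347, q_17 = 39·6878559524492717 + 326771206878486 = 268590592662094449 → 4039180481392410347/268590592662094449
APPEND 14: p_18 = 14·4039180481392410347 + 103442727074141102 = 56651969466567885960, q_18 = 14·268590592662094449 + 6878559524492717 = 3767146856793815003 → 56651969466567885960/3767146856793815003
APPEND 44: p_19 = 44·56651969466567885960 + 4039180481392410347 = 2496725837010379392587, q_19 = 44·3767146856793815003 + 268590592662094449 = 166023052291589954581 → 2496725837010379392587/166023052291589954581

15/1
391/26
17610/1171
581521/38669
1917888741/127532522
1983741494/131911487
390533663306/25969047079
487671143759/32428330977
238385954266662/15851786032777
4914125500907369/326771206878486
103442727074141102/6878559524492717
56651969466567885960/3767146856793815003
2496725837010379392587/166023052291589954581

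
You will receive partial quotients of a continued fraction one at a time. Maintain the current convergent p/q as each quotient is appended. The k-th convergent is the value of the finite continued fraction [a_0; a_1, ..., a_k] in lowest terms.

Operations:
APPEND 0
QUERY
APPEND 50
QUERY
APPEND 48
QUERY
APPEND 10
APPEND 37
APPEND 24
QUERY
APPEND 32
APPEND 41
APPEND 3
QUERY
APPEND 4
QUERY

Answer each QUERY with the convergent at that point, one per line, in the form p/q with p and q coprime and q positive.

APPEND 0: p_0 = 0·1 + 0 = 0, q_0 = 0·0 + 1 = 1 → 0/1
APPEND 50: p_1 = 50·0 + 1 = 1, q_1 = 50·1 + 0 = 50 → 1/50
APPEND 48: p_2 = 48·1 + 0 = 48, q_2 = 48·50 + 1 = 2401 → 48/2401
APPEND 10: p_3 = 10·48 + 1 = 481, q_3 = 10·2401 + 50 = 24060 → 481/24060
APPEND 37: p_4 = 37·481 + 48 = 17845, q_4 = 37·24060 + 2401 = 892621 → 17845/892621
APPEND 24: p_5 = 24·17845 + 481 = 428761, q_5 = 24·892621 + 24060 = 21446964 → 428761/21446964
APPEND 32: p_6 = 32·428761 + 17845 = 13738197, q_6 = 32·21446964 + 892621 = 687195469 → 13738197/687195469
APPEND 41: p_7 = 41·13738197 + 428761 = 563694838, q_7 = 41·687195469 + 21446964 = 28196461193 → 563694838/28196461193
APPEND 3: p_8 = 3·563694838 + 13738197 = 1704822711, q_8 = 3·28196461193 + 687195469 = 85276579048 → 1704822711/85276579048
APPEND 4: p_9 = 4·1704822711 + 563694838 = 7382985682, q_9 = 4·85276579048 + 28196461193 = 369302777385 → 7382985682/369302777385

0/1
1/50
48/2401
428761/21446964
1704822711/85276579048
7382985682/369302777385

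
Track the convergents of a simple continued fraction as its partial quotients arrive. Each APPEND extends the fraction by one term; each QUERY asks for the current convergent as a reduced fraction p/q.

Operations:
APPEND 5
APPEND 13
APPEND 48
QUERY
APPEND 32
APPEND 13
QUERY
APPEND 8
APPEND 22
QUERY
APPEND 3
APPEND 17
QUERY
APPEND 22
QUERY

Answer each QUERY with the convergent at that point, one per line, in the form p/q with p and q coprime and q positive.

APPEND 5: p_0 = 5·1 + 0 = 5, q_0 = 5·0 + 1 = 1 → 5/1
APPEND 13: p_1 = 13·5 + 1 = 66, q_1 = 13·1 + 0 = 13 → 66/13
APPEND 48: p_2 = 48·66 + 5 = 3173, q_2 = 48·13 + 1 = 625 → 3173/625
APPEND 32: p_3 = 32·3173 + 66 = 101602, q_3 = 32·625 + 13 = 20013 → 101602/20013
APPEND 13: p_4 = 13·101602 + 3173 = 1323999, q_4 = 13·20013 + 625 = 260794 → 1323999/260794
APPEND 8: p_5 = 8·1323999 + 101602 = 10693594, q_5 = 8·260794 + 20013 = 2106365 → 10693594/2106365
APPEND 22: p_6 = 22·10693594 + 1323999 = 236583067, q_6 = 22·2106365 + 260794 = 46600824 → 236583067/46600824
APPEND 3: p_7 = 3·236583067 + 10693594 = 720442795, q_7 = 3·46600824 + 2106365 = 141908837 → 720442795/141908837
APPEND 17: p_8 = 17·720442795 + 236583067 = 12484110582, q_8 = 17·141908837 + 46600824 = 2459051053 → 12484110582/2459051053
APPEND 22: p_9 = 22·12484110582 + 720442795 = 275370875599, q_9 = 22·2459051053 + 141908837 = 54241032003 → 275370875599/54241032003

3173/625
1323999/260794
236583067/46600824
12484110582/2459051053
275370875599/54241032003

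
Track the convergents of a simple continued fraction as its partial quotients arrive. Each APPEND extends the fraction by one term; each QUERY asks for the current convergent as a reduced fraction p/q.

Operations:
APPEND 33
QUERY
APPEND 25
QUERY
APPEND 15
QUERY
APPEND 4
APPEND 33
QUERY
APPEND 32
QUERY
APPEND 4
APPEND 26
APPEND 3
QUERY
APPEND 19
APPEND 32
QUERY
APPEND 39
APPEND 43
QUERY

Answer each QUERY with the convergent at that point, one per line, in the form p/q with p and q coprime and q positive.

APPEND 33: p_0 = 33·1 + 0 = 33, q_0 = 33·0 + 1 = 1 → 33/1
APPEND 25: p_1 = 25·33 + 1 = 826, q_1 = 25·1 + 0 = 25 → 826/25
APPEND 15: p_2 = 15·826 + 33 = 12423, q_2 = 15·25 + 1 = 376 → 12423/376
APPEND 4: p_3 = 4·12423 + 826 = 50518, q_3 = 4·376 + 25 = 1529 → 50518/1529
APPEND 33: p_4 = 33·50518 + 12423 = 1679517, q_4 = 33·1529 + 376 = 50833 → 1679517/50833
APPEND 32: p_5 = 32·1679517 + 50518 = 53795062, q_5 = 32·50833 + 1529 = 1628185 → 53795062/1628185
APPEND 4: p_6 = 4·53795062 + 1679517 = 216859765, q_6 = 4·1628185 + 50833 = 6563573 → 216859765/6563573
APPEND 26: p_7 = 26·216859765 + 53795062 = 5692148952, q_7 = 26·6563573 + 1628185 = 172281083 → 5692148952/172281083
APPEND 3: p_8 = 3·5692148952 + 216859765 = 17293306621, q_8 = 3·172281083 + 6563573 = 523406822 → 17293306621/523406822
APPEND 19: p_9 = 19·17293306621 + 5692148952 = 334264974751, q_9 = 19·523406822 + 172281083 = 10117010701 → 334264974751/10117010701
APPEND 32: p_10 = 32·334264974751 + 17293306621 = 10713772498653, q_10 = 32·10117010701 + 523406822 = 324267749254 → 10713772498653/324267749254
APPEND 39: p_11 = 39·10713772498653 + 334264974751 = 418171392422218, q_11 = 39·324267749254 + 10117010701 = 12656559231607 → 418171392422218/12656559231607
APPEND 43: p_12 = 43·418171392422218 + 10713772498653 = 17992083646654027, q_12 = 43·12656559231607 + 324267749254 = 544556314708355 → 17992083646654027/544556314708355

33/1
826/25
12423/376
1679517/50833
53795062/1628185
17293306621/523406822
10713772498653/324267749254
17992083646654027/544556314708355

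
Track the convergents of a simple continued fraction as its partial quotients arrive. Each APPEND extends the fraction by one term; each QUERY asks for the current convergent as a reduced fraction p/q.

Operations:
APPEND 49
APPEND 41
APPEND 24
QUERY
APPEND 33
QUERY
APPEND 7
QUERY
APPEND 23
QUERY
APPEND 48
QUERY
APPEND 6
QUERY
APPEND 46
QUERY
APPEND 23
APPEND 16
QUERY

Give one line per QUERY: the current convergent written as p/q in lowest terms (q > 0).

48289/985
1595547/32546
11217118/228807
259589261/5295107
12471501646/254393943
75088599137/1531658765
3466547061948/70710697133
1280357283445004/26116753782317

APPEND 49: p_0 = 49·1 + 0 = 49, q_0 = 49·0 + 1 = 1 → 49/1
APPEND 41: p_1 = 41·49 + 1 = 2010, q_1 = 41·1 + 0 = 41 → 2010/41
APPEND 24: p_2 = 24·2010 + 49 = 48289, q_2 = 24·41 + 1 = 985 → 48289/985
APPEND 33: p_3 = 33·48289 + 2010 = 1595547, q_3 = 33·985 + 41 = 32546 → 1595547/32546
APPEND 7: p_4 = 7·1595547 + 48289 = 11217118, q_4 = 7·32546 + 985 = 228807 → 11217118/228807
APPEND 23: p_5 = 23·11217118 + 1595547 = 259589261, q_5 = 23·228807 + 32546 = 5295107 → 259589261/5295107
APPEND 48: p_6 = 48·259589261 + 11217118 = 12471501646, q_6 = 48·5295107 + 228807 = 254393943 → 12471501646/254393943
APPEND 6: p_7 = 6·12471501646 + 259589261 = 75088599137, q_7 = 6·254393943 + 5295107 = 1531658765 → 75088599137/1531658765
APPEND 46: p_8 = 46·75088599137 + 12471501646 = 3466547061948, q_8 = 46·1531658765 + 254393943 = 70710697133 → 3466547061948/70710697133
APPEND 23: p_9 = 23·3466547061948 + 75088599137 = 79805671023941, q_9 = 23·70710697133 + 1531658765 = 1627877692824 → 79805671023941/1627877692824
APPEND 16: p_10 = 16·79805671023941 + 3466547061948 = 1280357283445004, q_10 = 16·1627877692824 + 70710697133 = 26116753782317 → 1280357283445004/26116753782317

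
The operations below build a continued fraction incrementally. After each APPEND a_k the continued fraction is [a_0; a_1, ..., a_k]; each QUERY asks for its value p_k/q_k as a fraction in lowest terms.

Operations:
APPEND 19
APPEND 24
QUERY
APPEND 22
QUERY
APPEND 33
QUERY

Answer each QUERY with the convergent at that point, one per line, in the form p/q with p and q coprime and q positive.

APPEND 19: p_0 = 19·1 + 0 = 19, q_0 = 19·0 + 1 = 1 → 19/1
APPEND 24: p_1 = 24·19 + 1 = 457, q_1 = 24·1 + 0 = 24 → 457/24
APPEND 22: p_2 = 22·457 + 19 = 10073, q_2 = 22·24 + 1 = 529 → 10073/529
APPEND 33: p_3 = 33·10073 + 457 = 332866, q_3 = 33·529 + 24 = 17481 → 332866/17481

457/24
10073/529
332866/17481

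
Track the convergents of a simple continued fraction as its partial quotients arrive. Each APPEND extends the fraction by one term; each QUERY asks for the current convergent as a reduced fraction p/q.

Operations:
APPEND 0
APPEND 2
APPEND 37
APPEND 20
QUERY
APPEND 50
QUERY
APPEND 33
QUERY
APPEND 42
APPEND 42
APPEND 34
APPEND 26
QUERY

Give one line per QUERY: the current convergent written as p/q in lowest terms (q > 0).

741/1502
37087/75175
1224612/2482277
1915591323656/3882885586709

APPEND 0: p_0 = 0·1 + 0 = 0, q_0 = 0·0 + 1 = 1 → 0/1
APPEND 2: p_1 = 2·0 + 1 = 1, q_1 = 2·1 + 0 = 2 → 1/2
APPEND 37: p_2 = 37·1 + 0 = 37, q_2 = 37·2 + 1 = 75 → 37/75
APPEND 20: p_3 = 20·37 + 1 = 741, q_3 = 20·75 + 2 = 1502 → 741/1502
APPEND 50: p_4 = 50·741 + 37 = 37087, q_4 = 50·1502 + 75 = 75175 → 37087/75175
APPEND 33: p_5 = 33·37087 + 741 = 1224612, q_5 = 33·75175 + 1502 = 2482277 → 1224612/2482277
APPEND 42: p_6 = 42·1224612 + 37087 = 51470791, q_6 = 42·2482277 + 75175 = 104330809 → 51470791/104330809
APPEND 42: p_7 = 42·51470791 + 1224612 = 2162997834, q_7 = 42·104330809 + 2482277 = 4384376255 → 2162997834/4384376255
APPEND 34: p_8 = 34·2162997834 + 51470791 = 73593397147, q_8 = 34·4384376255 + 104330809 = 149173123479 → 73593397147/149173123479
APPEND 26: p_9 = 26·73593397147 + 2162997834 = 1915591323656, q_9 = 26·149173123479 + 4384376255 = 3882885586709 → 1915591323656/3882885586709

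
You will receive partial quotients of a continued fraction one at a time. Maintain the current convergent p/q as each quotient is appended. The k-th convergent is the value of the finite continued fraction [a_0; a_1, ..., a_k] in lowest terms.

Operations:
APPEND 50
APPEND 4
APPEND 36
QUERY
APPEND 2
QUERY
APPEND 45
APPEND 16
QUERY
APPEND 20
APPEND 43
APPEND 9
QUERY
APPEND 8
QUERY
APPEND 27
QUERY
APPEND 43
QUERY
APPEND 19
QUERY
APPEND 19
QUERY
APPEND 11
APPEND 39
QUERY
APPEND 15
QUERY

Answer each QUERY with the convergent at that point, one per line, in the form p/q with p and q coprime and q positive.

APPEND 50: p_0 = 50·1 + 0 = 50, q_0 = 50·0 + 1 = 1 → 50/1
APPEND 4: p_1 = 4·50 + 1 = 201, q_1 = 4·1 + 0 = 4 → 201/4
APPEND 36: p_2 = 36·201 + 50 = 7286, q_2 = 36·4 + 1 = 145 → 7286/145
APPEND 2: p_3 = 2·7286 + 201 = 14773, q_3 = 2·145 + 4 = 294 → 14773/294
APPEND 45: p_4 = 45·14773 + 7286 = 672071, q_4 = 45·294 + 145 = 13375 → 672071/13375
APPEND 16: p_5 = 16·672071 + 14773 = 10767909, q_5 = 16·13375 + 294 = 214294 → 10767909/214294
APPEND 20: p_6 = 20·10767909 + 672071 = 216030251, q_6 = 20·214294 + 13375 = 4299255 → 216030251/4299255
APPEND 43: p_7 = 43·216030251 + 10767909 = 9300068702, q_7 = 43·4299255 + 214294 = 185082259 → 9300068702/185082259
APPEND 9: p_8 = 9·9300068702 + 216030251 = 83916648569, q_8 = 9·185082259 + 4299255 = 1670039586 → 83916648569/1670039586
APPEND 8: p_9 = 8·83916648569 + 9300068702 = 680633257254, q_9 = 8·1670039586 + 185082259 = 13545398947 → 680633257254/13545398947
APPEND 27: p_10 = 27·680633257254 + 83916648569 = 18461014594427, q_10 = 27·13545398947 + 1670039586 = 367395811155 → 18461014594427/367395811155
APPEND 43: p_11 = 43·18461014594427 + 680633257254 = 794504260817615, q_11 = 43·367395811155 + 13545398947 = 15811565278612 → 794504260817615/15811565278612
APPEND 19: p_12 = 19·794504260817615 + 18461014594427 = 15114041970129112, q_12 = 19·15811565278612 + 367395811155 = 300787136104783 → 15114041970129112/300787136104783
APPEND 19: p_13 = 19·15114041970129112 + 794504260817615 = 287961301693270743, q_13 = 19·300787136104783 + 15811565278612 = 5730767151269489 → 287961301693270743/5730767151269489
APPEND 11: p_14 = 11·287961301693270743 + 15114041970129112 = 3182688360596107285, q_14 = 11·5730767151269489 + 300787136104783 = 63339225800069162 → 3182688360596107285/63339225800069162
APPEND 39: p_15 = 39·3182688360596107285 + 287961301693270743 = 124412807364941454858, q_15 = 39·63339225800069162 + 5730767151269489 = 2475960573353966807 → 124412807364941454858/2475960573353966807
APPEND 15: p_16 = 15·124412807364941454858 + 3182688360596107285 = 1869374798834717930155, q_16 = 15·2475960573353966807 + 63339225800069162 = 37202747826109571267 → 1869374798834717930155/37202747826109571267

7286/145
14773/294
10767909/214294
83916648569/1670039586
680633257254/13545398947
18461014594427/367395811155
794504260817615/15811565278612
15114041970129112/300787136104783
287961301693270743/5730767151269489
124412807364941454858/2475960573353966807
1869374798834717930155/37202747826109571267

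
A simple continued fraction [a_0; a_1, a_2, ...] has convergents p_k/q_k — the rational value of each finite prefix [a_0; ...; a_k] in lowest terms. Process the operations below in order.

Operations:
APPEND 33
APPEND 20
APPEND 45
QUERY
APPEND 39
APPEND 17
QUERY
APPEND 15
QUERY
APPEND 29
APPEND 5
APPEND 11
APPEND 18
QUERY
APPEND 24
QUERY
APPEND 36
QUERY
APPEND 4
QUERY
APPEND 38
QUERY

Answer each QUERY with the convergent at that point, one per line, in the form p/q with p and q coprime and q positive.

APPEND 33: p_0 = 33·1 + 0 = 33, q_0 = 33·0 + 1 = 1 → 33/1
APPEND 20: p_1 = 20·33 + 1 = 661, q_1 = 20·1 + 0 = 20 → 661/20
APPEND 45: p_2 = 45·661 + 33 = 29778, q_2 = 45·20 + 1 = 901 → 29778/901
APPEND 39: p_3 = 39·29778 + 661 = 1162003, q_3 = 39·901 + 20 = 35159 → 1162003/35159
APPEND 17: p_4 = 17·1162003 + 29778 = 19783829, q_4 = 17·35159 + 901 = 598604 → 19783829/598604
APPEND 15: p_5 = 15·19783829 + 1162003 = 297919438, q_5 = 15·598604 + 35159 = 9014219 → 297919438/9014219
APPEND 29: p_6 = 29·297919438 + 19783829 = 8659447531, q_6 = 29·9014219 + 598604 = 262010955 → 8659447531/262010955
APPEND 5: p_7 = 5·8659447531 + 297919438 = 43595157093, q_7 = 5·262010955 + 9014219 = 1319068994 → 43595157093/1319068994
APPEND 11: p_8 = 11·43595157093 + 8659447531 = 488206175554, q_8 = 11·1319068994 + 262010955 = 14771769889 → 488206175554/14771769889
APPEND 18: p_9 = 18·488206175554 + 43595157093 = 8831306317065, q_9 = 18·14771769889 + 1319068994 = 267210926996 → 8831306317065/267210926996
APPEND 24: p_10 = 24·8831306317065 + 488206175554 = 212439557785114, q_10 = 24·267210926996 + 14771769889 = 6427834017793 → 212439557785114/6427834017793
APPEND 36: p_11 = 36·212439557785114 + 8831306317065 = 7656655386581169, q_11 = 36·6427834017793 + 267210926996 = 231669235567544 → 7656655386581169/231669235567544
APPEND 4: p_12 = 4·7656655386581169 + 212439557785114 = 30839061104109790, q_12 = 4·231669235567544 + 6427834017793 = 933104776287969 → 30839061104109790/933104776287969
APPEND 38: p_13 = 38·30839061104109790 + 7656655386581169 = 1179540977342753189, q_13 = 38·933104776287969 + 231669235567544 = 35689650734510366 → 1179540977342753189/35689650734510366

29778/901
19783829/598604
297919438/9014219
8831306317065/267210926996
212439557785114/6427834017793
7656655386581169/231669235567544
30839061104109790/933104776287969
1179540977342753189/35689650734510366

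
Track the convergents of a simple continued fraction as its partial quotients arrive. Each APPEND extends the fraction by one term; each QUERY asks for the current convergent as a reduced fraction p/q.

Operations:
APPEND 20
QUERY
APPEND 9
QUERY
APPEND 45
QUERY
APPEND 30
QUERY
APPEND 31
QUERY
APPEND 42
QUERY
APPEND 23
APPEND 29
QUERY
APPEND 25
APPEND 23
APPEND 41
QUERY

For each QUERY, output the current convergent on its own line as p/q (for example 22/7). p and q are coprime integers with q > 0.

APPEND 20: p_0 = 20·1 + 0 = 20, q_0 = 20·0 + 1 = 1 → 20/1
APPEND 9: p_1 = 9·20 + 1 = 181, q_1 = 9·1 + 0 = 9 → 181/9
APPEND 45: p_2 = 45·181 + 20 = 8165, q_2 = 45·9 + 1 = 406 → 8165/406
APPEND 30: p_3 = 30·8165 + 181 = 245131, q_3 = 30·406 + 9 = 12189 → 245131/12189
APPEND 31: p_4 = 31·245131 + 8165 = 7607226, q_4 = 31·12189 + 406 = 378265 → 7607226/378265
APPEND 42: p_5 = 42·7607226 + 245131 = 319748623, q_5 = 42·378265 + 12189 = 15899319 → 319748623/15899319
APPEND 23: p_6 = 23·319748623 + 7607226 = 7361825555, q_6 = 23·15899319 + 378265 = 366062602 → 7361825555/366062602
APPEND 29: p_7 = 29·7361825555 + 319748623 = 213812689718, q_7 = 29·366062602 + 15899319 = 10631714777 → 213812689718/10631714777
APPEND 25: p_8 = 25·213812689718 + 7361825555 = 5352679068505, q_8 = 25·10631714777 + 366062602 = 266158932027 → 5352679068505/266158932027
APPEND 23: p_9 = 23·5352679068505 + 213812689718 = 123325431265333, q_9 = 23·266158932027 + 10631714777 = 6132287151398 → 123325431265333/6132287151398
APPEND 41: p_10 = 41·123325431265333 + 5352679068505 = 5061695360947158, q_10 = 41·6132287151398 + 266158932027 = 251689932139345 → 5061695360947158/251689932139345

20/1
181/9
8165/406
245131/12189
7607226/378265
319748623/15899319
213812689718/10631714777
5061695360947158/251689932139345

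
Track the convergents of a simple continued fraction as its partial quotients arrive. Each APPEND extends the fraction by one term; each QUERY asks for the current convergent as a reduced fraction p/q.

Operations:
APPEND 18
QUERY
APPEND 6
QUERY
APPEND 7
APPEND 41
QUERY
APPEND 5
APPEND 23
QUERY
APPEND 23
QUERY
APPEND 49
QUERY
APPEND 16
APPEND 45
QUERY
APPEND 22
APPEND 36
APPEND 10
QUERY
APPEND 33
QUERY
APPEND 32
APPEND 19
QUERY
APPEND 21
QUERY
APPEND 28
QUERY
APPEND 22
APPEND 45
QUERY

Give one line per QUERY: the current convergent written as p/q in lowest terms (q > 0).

18/1
109/6
32130/1769
3745043/206193
86297420/4751327
4232318623/233021216
3055385111083/168222106451
24320899429067084/1339049836271015
805015042474536559/44322179118627326
490716257956145039027/27017649030133190819
10330826219337660056539/568790278414429352646
289753850399410626622119/15953145444634155064907
287610952925686125685064184/15835162698161096990191907

APPEND 18: p_0 = 18·1 + 0 = 18, q_0 = 18·0 + 1 = 1 → 18/1
APPEND 6: p_1 = 6·18 + 1 = 109, q_1 = 6·1 + 0 = 6 → 109/6
APPEND 7: p_2 = 7·109 + 18 = 781, q_2 = 7·6 + 1 = 43 → 781/43
APPEND 41: p_3 = 41·781 + 109 = 32130, q_3 = 41·43 + 6 = 1769 → 32130/1769
APPEND 5: p_4 = 5·32130 + 781 = 161431, q_4 = 5·1769 + 43 = 8888 → 161431/8888
APPEND 23: p_5 = 23·161431 + 32130 = 3745043, q_5 = 23·8888 + 1769 = 206193 → 3745043/206193
APPEND 23: p_6 = 23·3745043 + 161431 = 86297420, q_6 = 23·206193 + 8888 = 4751327 → 86297420/4751327
APPEND 49: p_7 = 49·86297420 + 3745043 = 4232318623, q_7 = 49·4751327 + 206193 = 233021216 → 4232318623/233021216
APPEND 16: p_8 = 16·4232318623 + 86297420 = 67803395388, q_8 = 16·233021216 + 4751327 = 3733090783 → 67803395388/3733090783
APPEND 45: p_9 = 45·67803395388 + 4232318623 = 3055385111083, q_9 = 45·3733090783 + 233021216 = 168222106451 → 3055385111083/168222106451
APPEND 22: p_10 = 22·3055385111083 + 67803395388 = 67286275839214, q_10 = 22·168222106451 + 3733090783 = 3704619432705 → 67286275839214/3704619432705
APPEND 36: p_11 = 36·67286275839214 + 3055385111083 = 2425361315322787, q_11 = 36·3704619432705 + 168222106451 = 133534521683831 → 2425361315322787/133534521683831
APPEND 10: p_12 = 10·2425361315322787 + 67286275839214 = 24320899429067084, q_12 = 10·133534521683831 + 3704619432705 = 1339049836271015 → 24320899429067084/1339049836271015
APPEND 33: p_13 = 33·24320899429067084 + 2425361315322787 = 805015042474536559, q_13 = 33·1339049836271015 + 133534521683831 = 44322179118627326 → 805015042474536559/44322179118627326
APPEND 32: p_14 = 32·805015042474536559 + 24320899429067084 = 25784802258614236972, q_14 = 32·44322179118627326 + 1339049836271015 = 1419648781632345447 → 25784802258614236972/1419648781632345447
APPEND 19: p_15 = 19·25784802258614236972 + 805015042474536559 = 490716257956145039027, q_15 = 19·1419648781632345447 + 44322179118627326 = 27017649030133190819 → 490716257956145039027/27017649030133190819
APPEND 21: p_16 = 21·490716257956145039027 + 25784802258614236972 = 10330826219337660056539, q_16 = 21·27017649030133190819 + 1419648781632345447 = 568790278414429352646 → 10330826219337660056539/568790278414429352646
APPEND 28: p_17 = 28·10330826219337660056539 + 490716257956145039027 = 289753850399410626622119, q_17 = 28·568790278414429352646 + 27017649030133190819 = 15953145444634155064907 → 289753850399410626622119/15953145444634155064907
APPEND 22: p_18 = 22·289753850399410626622119 + 10330826219337660056539 = 6384915535006371445743157, q_18 = 22·15953145444634155064907 + 568790278414429352646 = 351537990060365840780600 → 6384915535006371445743157/351537990060365840780600
APPEND 45: p_19 = 45·6384915535006371445743157 + 289753850399410626622119 = 287610952925686125685064184, q_19 = 45·351537990060365840780600 + 15953145444634155064907 = 15835162698161096990191907 → 287610952925686125685064184/15835162698161096990191907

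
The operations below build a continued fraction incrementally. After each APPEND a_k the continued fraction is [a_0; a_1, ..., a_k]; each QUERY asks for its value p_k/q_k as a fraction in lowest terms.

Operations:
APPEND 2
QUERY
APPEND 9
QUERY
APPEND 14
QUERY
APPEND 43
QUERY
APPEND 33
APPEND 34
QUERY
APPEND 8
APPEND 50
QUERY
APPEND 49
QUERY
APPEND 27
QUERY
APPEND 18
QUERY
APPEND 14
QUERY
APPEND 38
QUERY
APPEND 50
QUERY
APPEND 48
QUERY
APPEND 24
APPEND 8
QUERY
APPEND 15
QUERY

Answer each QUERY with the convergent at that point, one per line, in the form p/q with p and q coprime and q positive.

2/1
19/9
268/127
11543/5470
12971901/6147128
5220791651/2474030178
255922947294/121276836383
6915140368589/3276948612519
124728449581896/59106351861725
1753113434515133/830765874676669
66743038961156950/31628209589575147
3338905061492362633/1582241245353434019
160334185990594563334/75979207986554408059
30971209136676689624526/14676645071367828227539
468419496418986106250539/221974759303440082640520

APPEND 2: p_0 = 2·1 + 0 = 2, q_0 = 2·0 + 1 = 1 → 2/1
APPEND 9: p_1 = 9·2 + 1 = 19, q_1 = 9·1 + 0 = 9 → 19/9
APPEND 14: p_2 = 14·19 + 2 = 268, q_2 = 14·9 + 1 = 127 → 268/127
APPEND 43: p_3 = 43·268 + 19 = 11543, q_3 = 43·127 + 9 = 5470 → 11543/5470
APPEND 33: p_4 = 33·11543 + 268 = 381187, q_4 = 33·5470 + 127 = 180637 → 381187/180637
APPEND 34: p_5 = 34·381187 + 11543 = 12971901, q_5 = 34·180637 + 5470 = 6147128 → 12971901/6147128
APPEND 8: p_6 = 8·12971901 + 381187 = 104156395, q_6 = 8·6147128 + 180637 = 49357661 → 104156395/49357661
APPEND 50: p_7 = 50·104156395 + 12971901 = 5220791651, q_7 = 50·49357661 + 6147128 = 2474030178 → 5220791651/2474030178
APPEND 49: p_8 = 49·5220791651 + 104156395 = 255922947294, q_8 = 49·2474030178 + 49357661 = 121276836383 → 255922947294/121276836383
APPEND 27: p_9 = 27·255922947294 + 5220791651 = 6915140368589, q_9 = 27·121276836383 + 2474030178 = 3276948612519 → 6915140368589/3276948612519
APPEND 18: p_10 = 18·6915140368589 + 255922947294 = 124728449581896, q_10 = 18·3276948612519 + 121276836383 = 59106351861725 → 124728449581896/59106351861725
APPEND 14: p_11 = 14·124728449581896 + 6915140368589 = 1753113434515133, q_11 = 14·59106351861725 + 3276948612519 = 830765874676669 → 1753113434515133/830765874676669
APPEND 38: p_12 = 38·1753113434515133 + 124728449581896 = 66743038961156950, q_12 = 38·830765874676669 + 59106351861725 = 31628209589575147 → 66743038961156950/31628209589575147
APPEND 50: p_13 = 50·66743038961156950 + 1753113434515133 = 3338905061492362633, q_13 = 50·31628209589575147 + 830765874676669 = 1582241245353434019 → 3338905061492362633/1582241245353434019
APPEND 48: p_14 = 48·3338905061492362633 + 66743038961156950 = 160334185990594563334, q_14 = 48·1582241245353434019 + 31628209589575147 = 75979207986554408059 → 160334185990594563334/75979207986554408059
APPEND 24: p_15 = 24·160334185990594563334 + 3338905061492362633 = 3851359368835761882649, q_15 = 24·75979207986554408059 + 1582241245353434019 = 1825083232922659227435 → 3851359368835761882649/1825083232922659227435
APPEND 8: p_16 = 8·3851359368835761882649 + 160334185990594563334 = 30971209136676689624526, q_16 = 8·1825083232922659227435 + 75979207986554408059 = 14676645071367828227539 → 30971209136676689624526/14676645071367828227539
APPEND 15: p_17 = 15·30971209136676689624526 + 3851359368835761882649 = 468419496418986106250539, q_17 = 15·14676645071367828227539 + 1825083232922659227435 = 221974759303440082640520 → 468419496418986106250539/221974759303440082640520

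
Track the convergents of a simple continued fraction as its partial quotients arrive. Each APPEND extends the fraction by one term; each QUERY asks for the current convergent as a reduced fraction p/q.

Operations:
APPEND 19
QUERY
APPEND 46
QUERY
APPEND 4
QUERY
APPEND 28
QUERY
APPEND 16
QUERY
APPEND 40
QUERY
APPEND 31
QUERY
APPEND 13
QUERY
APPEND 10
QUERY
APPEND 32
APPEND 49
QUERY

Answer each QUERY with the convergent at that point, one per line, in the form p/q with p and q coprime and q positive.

APPEND 19: p_0 = 19·1 + 0 = 19, q_0 = 19·0 + 1 = 1 → 19/1
APPEND 46: p_1 = 46·19 + 1 = 875, q_1 = 46·1 + 0 = 46 → 875/46
APPEND 4: p_2 = 4·875 + 19 = 3519, q_2 = 4·46 + 1 = 185 → 3519/185
APPEND 28: p_3 = 28·3519 + 875 = 99407, q_3 = 28·185 + 46 = 5226 → 99407/5226
APPEND 16: p_4 = 16·99407 + 3519 = 1594031, q_4 = 16·5226 + 185 = 83801 → 1594031/83801
APPEND 40: p_5 = 40·1594031 + 99407 = 63860647, q_5 = 40·83801 + 5226 = 3357266 → 63860647/3357266
APPEND 31: p_6 = 31·63860647 + 1594031 = 1981274088, q_6 = 31·3357266 + 83801 = 104159047 → 1981274088/104159047
APPEND 13: p_7 = 13·1981274088 + 63860647 = 25820423791, q_7 = 13·104159047 + 3357266 = 1357424877 → 25820423791/1357424877
APPEND 10: p_8 = 10·25820423791 + 1981274088 = 260185511998, q_8 = 10·1357424877 + 104159047 = 13678407817 → 260185511998/13678407817
APPEND 32: p_9 = 32·260185511998 + 25820423791 = 8351756807727, q_9 = 32·13678407817 + 1357424877 = 439066475021 → 8351756807727/439066475021
APPEND 49: p_10 = 49·8351756807727 + 260185511998 = 409496269090621, q_10 = 49·439066475021 + 13678407817 = 21527935683846 → 409496269090621/21527935683846

19/1
875/46
3519/185
99407/5226
1594031/83801
63860647/3357266
1981274088/104159047
25820423791/1357424877
260185511998/13678407817
409496269090621/21527935683846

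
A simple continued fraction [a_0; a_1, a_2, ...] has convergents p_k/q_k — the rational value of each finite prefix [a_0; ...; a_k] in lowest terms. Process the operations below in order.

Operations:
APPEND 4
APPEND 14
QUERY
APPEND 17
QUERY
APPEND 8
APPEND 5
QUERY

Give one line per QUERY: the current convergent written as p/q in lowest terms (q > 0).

APPEND 4: p_0 = 4·1 + 0 = 4, q_0 = 4·0 + 1 = 1 → 4/1
APPEND 14: p_1 = 14·4 + 1 = 57, q_1 = 14·1 + 0 = 14 → 57/14
APPEND 17: p_2 = 17·57 + 4 = 973, q_2 = 17·14 + 1 = 239 → 973/239
APPEND 8: p_3 = 8·973 + 57 = 7841, q_3 = 8·239 + 14 = 1926 → 7841/1926
APPEND 5: p_4 = 5·7841 + 973 = 40178, q_4 = 5·1926 + 239 = 9869 → 40178/9869

57/14
973/239
40178/9869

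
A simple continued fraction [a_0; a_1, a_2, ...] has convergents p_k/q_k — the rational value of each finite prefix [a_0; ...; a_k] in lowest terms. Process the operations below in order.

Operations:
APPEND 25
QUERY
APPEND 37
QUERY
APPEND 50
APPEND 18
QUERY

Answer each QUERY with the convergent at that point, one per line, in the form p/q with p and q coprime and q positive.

APPEND 25: p_0 = 25·1 + 0 = 25, q_0 = 25·0 + 1 = 1 → 25/1
APPEND 37: p_1 = 37·25 + 1 = 926, q_1 = 37·1 + 0 = 37 → 926/37
APPEND 50: p_2 = 50·926 + 25 = 46325, q_2 = 50·37 + 1 = 1851 → 46325/1851
APPEND 18: p_3 = 18·46325 + 926 = 834776, q_3 = 18·1851 + 37 = 33355 → 834776/33355

25/1
926/37
834776/33355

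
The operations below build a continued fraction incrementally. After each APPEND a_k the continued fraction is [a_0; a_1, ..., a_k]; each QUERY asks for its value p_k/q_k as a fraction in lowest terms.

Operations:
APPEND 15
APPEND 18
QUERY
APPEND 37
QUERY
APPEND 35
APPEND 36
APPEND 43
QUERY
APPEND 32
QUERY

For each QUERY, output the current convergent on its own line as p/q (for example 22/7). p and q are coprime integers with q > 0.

APPEND 15: p_0 = 15·1 + 0 = 15, q_0 = 15·0 + 1 = 1 → 15/1
APPEND 18: p_1 = 18·15 + 1 = 271, q_1 = 18·1 + 0 = 18 → 271/18
APPEND 37: p_2 = 37·271 + 15 = 10042, q_2 = 37·18 + 1 = 667 → 10042/667
APPEND 35: p_3 = 35·10042 + 271 = 351741, q_3 = 35·667 + 18 = 23363 → 351741/23363
APPEND 36: p_4 = 36·351741 + 10042 = 12672718, q_4 = 36·23363 + 667 = 841735 → 12672718/841735
APPEND 43: p_5 = 43·12672718 + 351741 = 545278615, q_5 = 43·841735 + 23363 = 36217968 → 545278615/36217968
APPEND 32: p_6 = 32·545278615 + 12672718 = 17461588398, q_6 = 32·36217968 + 841735 = 1159816711 → 17461588398/1159816711

271/18
10042/667
545278615/36217968
17461588398/1159816711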